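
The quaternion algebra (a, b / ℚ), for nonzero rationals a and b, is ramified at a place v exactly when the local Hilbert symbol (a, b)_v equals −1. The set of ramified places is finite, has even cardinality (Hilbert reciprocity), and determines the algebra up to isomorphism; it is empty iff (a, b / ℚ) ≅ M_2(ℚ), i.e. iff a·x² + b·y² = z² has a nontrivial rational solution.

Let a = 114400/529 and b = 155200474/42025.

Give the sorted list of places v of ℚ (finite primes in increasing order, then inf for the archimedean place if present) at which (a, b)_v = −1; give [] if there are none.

[2, 13]

Mod squares: a ≡ 286, b ≡ 5434. Check v ∈ {∞, 2, 5, 11, 13, 19, 23, 41}.
v=23: a=23^-2·(≡21), b=23^0·(≡4) mod 23; (21|23)=-1, (4|23)=+1; (−1)^{-2·0·11}·(-1)^0·(+1)^-2 = +1.
v=41: a=41^0·(≡18), b=41^-2·(≡22) mod 41; (18|41)=+1, (22|41)=-1; (−1)^{0·-2·20}·(+1)^-2·(-1)^0 = +1.
v=13: a=13^1·(≡10), b=13^5·(≡6) mod 13; (10|13)=+1, (6|13)=-1; (−1)^{1·5·6}·(+1)^5·(-1)^1 = -1.
v=∞: 286 > 0 and 5434 > 0  ⇒  (a,b)_∞ = +1.
v=2: v_2(a)=5, v_2(b)=1; units ≡ 7, 5 (mod 8); ε·ε+αω+βω = 1·0+5·1+1·0 ≡ 1  ⇒  (a,b)_2 = -1.
v=19: a=19^0·(≡6), b=19^1·(≡5) mod 19; (6|19)=+1, (5|19)=+1; (−1)^{0·1·9}·(+1)^1·(+1)^0 = +1.
v=5: a=5^2·(≡4), b=5^-2·(≡4) mod 5; (4|5)=+1, (4|5)=+1; (−1)^{2·-2·2}·(+1)^-2·(+1)^2 = +1.
v=11: a=11^1·(≡5), b=11^1·(≡10) mod 11; (5|11)=+1, (10|11)=-1; (−1)^{1·1·5}·(+1)^1·(-1)^1 = +1.
Ram(286, 5434) = {2, 13}; no ℚ_2-point on the conic.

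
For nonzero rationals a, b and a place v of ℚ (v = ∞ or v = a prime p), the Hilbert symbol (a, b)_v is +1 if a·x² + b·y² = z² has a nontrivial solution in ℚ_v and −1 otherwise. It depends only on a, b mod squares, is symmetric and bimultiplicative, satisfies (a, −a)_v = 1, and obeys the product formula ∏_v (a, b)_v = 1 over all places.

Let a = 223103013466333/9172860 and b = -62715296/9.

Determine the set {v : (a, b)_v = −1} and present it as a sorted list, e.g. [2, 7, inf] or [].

(a, b) ≡ (47355, -79994) mod (ℚ^×)²; places V = {2, 3, 5, 7, 11, 13, 17, 23, 37, 41, 47, ∞}.
(a,b)_7: α=1, u≡3; β=2, v≡2 (mod 7); (3|7)=-1, (2|7)=+1; sign (−1)^0·-1^2·+1^1 = +1.
(a,b)_23: α=-2, u≡19; β=1, v≡4 (mod 23); (19|23)=-1, (4|23)=+1; sign (−1)^0·-1^1·+1^-2 = -1.
(a,b)_11: α=5, u≡5; β=0, v≡3 (mod 11); (5|11)=+1, (3|11)=+1; sign (−1)^0·+1^0·+1^5 = +1.
(a,b)_41: α=1, u≡24; β=0, v≡12 (mod 41); (24|41)=-1, (12|41)=-1; sign (−1)^0·-1^0·-1^1 = -1.
(a,b)_3: α=-1, u≡2; β=-2, v≡1 (mod 3); (2|3)=-1, (1|3)=+1; sign (−1)^0·-1^-2·+1^-1 = +1.
(a,b)_13: α=6, u≡9; β=0, v≡5 (mod 13); (9|13)=+1, (5|13)=-1; sign (−1)^0·+1^0·-1^6 = +1.
(a,b)_47: α=0, u≡31; β=1, v≡1 (mod 47); (31|47)=-1, (1|47)=+1; sign (−1)^0·-1^1·+1^0 = -1.
(a,b)_37: α=0, u≡13; β=1, v≡4 (mod 37); (13|37)=-1, (4|37)=+1; sign (−1)^0·-1^1·+1^0 = -1.
(a,b)_5: α=-1, u≡4; β=0, v≡1 (mod 5); (4|5)=+1, (1|5)=+1; sign (−1)^0·+1^0·+1^-1 = +1.
(a,b)_17: α=-2, u≡3; β=0, v≡15 (mod 17); (3|17)=-1, (15|17)=+1; sign (−1)^0·-1^0·+1^-2 = +1.
(a,b)_2: α=-2, β=5; u≡3, v≡3 (mod 8); ε(u)ε(v)=1·1, αω(v)=-2·1, βω(u)=5·1; sum ≡ 0  ⇒  +1.
(a,b)_∞: sgn(47355)=+, sgn(-79994)=−, so +1.
Ram(47355, -79994) = {23, 37, 41, 47}; no ℚ_23-point on the conic.

[23, 37, 41, 47]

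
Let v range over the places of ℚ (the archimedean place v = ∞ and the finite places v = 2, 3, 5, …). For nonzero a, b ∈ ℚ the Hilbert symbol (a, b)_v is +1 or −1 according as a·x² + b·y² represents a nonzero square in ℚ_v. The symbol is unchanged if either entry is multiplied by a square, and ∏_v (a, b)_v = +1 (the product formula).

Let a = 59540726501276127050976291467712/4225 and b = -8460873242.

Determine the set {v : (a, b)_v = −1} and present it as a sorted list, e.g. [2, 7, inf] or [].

(a, b) ≡ (13097327, -81098) mod (ℚ^×)²; places V = {2, 3, 5, 7, 13, 17, 19, 23, 41, 43, ∞}.
(a,b)_5: α=-2, u≡3; β=0, v≡3 (mod 5); (3|5)=-1, (3|5)=-1; sign (−1)^0·-1^0·-1^-2 = +1.
(a,b)_2: α=6, β=1; u≡7, v≡3 (mod 8); ε(u)ε(v)=1·1, αω(v)=6·1, βω(u)=1·0; sum ≡ 1  ⇒  -1.
(a,b)_∞: sgn(13097327)=+, sgn(-81098)=−, so +1.
(a,b)_23: α=3, u≡10; β=1, v≡16 (mod 23); (10|23)=-1, (16|23)=+1; sign (−1)^1·-1^1·+1^3 = +1.
(a,b)_19: α=5, u≡18; β=2, v≡14 (mod 19); (18|19)=-1, (14|19)=-1; sign (−1)^0·-1^2·-1^5 = -1.
(a,b)_41: α=3, u≡16; β=1, v≡37 (mod 41); (16|41)=+1, (37|41)=+1; sign (−1)^0·+1^1·+1^3 = +1.
(a,b)_13: α=-2, u≡3; β=0, v≡10 (mod 13); (3|13)=+1, (10|13)=+1; sign (−1)^0·+1^0·+1^-2 = +1.
(a,b)_43: α=3, u≡30; β=1, v≡23 (mod 43); (30|43)=-1, (23|43)=+1; sign (−1)^1·-1^1·+1^3 = +1.
(a,b)_7: α=2, u≡6; β=0, v≡4 (mod 7); (6|7)=-1, (4|7)=+1; sign (−1)^0·-1^0·+1^2 = +1.
(a,b)_3: α=4, u≡2; β=0, v≡1 (mod 3); (2|3)=-1, (1|3)=+1; sign (−1)^0·-1^0·+1^4 = +1.
(a,b)_17: α=5, u≡15; β=2, v≡2 (mod 17); (15|17)=+1, (2|17)=+1; sign (−1)^0·+1^2·+1^5 = +1.
|Ram(13097327, -81098)| = 2, even; anisotropic at {2, 19}.

[2, 19]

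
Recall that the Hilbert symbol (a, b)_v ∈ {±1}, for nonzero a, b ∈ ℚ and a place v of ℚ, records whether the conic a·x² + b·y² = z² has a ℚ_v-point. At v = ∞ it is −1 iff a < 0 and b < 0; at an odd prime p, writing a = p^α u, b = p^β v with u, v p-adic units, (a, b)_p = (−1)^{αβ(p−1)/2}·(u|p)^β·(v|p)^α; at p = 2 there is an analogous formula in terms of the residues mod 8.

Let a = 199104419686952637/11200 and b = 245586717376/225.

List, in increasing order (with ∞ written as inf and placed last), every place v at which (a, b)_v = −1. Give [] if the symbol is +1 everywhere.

(a, b) ≡ (19019, 216931) mod (ℚ^×)²; places V = {2, 3, 5, 7, 11, 13, 19, 37, 41, ∞}.
(a,b)_37: α=2, u≡11; β=1, v≡15 (mod 37); (11|37)=+1, (15|37)=-1; sign (−1)^0·+1^1·-1^2 = +1.
(a,b)_5: α=-2, u≡4; β=-2, v≡4 (mod 5); (4|5)=+1, (4|5)=+1; sign (−1)^0·+1^-2·+1^-2 = +1.
(a,b)_11: α=3, u≡7; β=1, v≡3 (mod 11); (7|11)=-1, (3|11)=+1; sign (−1)^1·-1^1·+1^3 = +1.
(a,b)_41: α=2, u≡5; β=1, v≡25 (mod 41); (5|41)=+1, (25|41)=+1; sign (−1)^0·+1^1·+1^2 = +1.
(a,b)_∞: sgn(19019)=+, sgn(216931)=+, so +1.
(a,b)_19: α=3, u≡15; β=2, v≡10 (mod 19); (15|19)=-1, (10|19)=-1; sign (−1)^0·-1^2·-1^3 = -1.
(a,b)_7: α=-1, u≡1; β=2, v≡4 (mod 7); (1|7)=+1, (4|7)=+1; sign (−1)^0·+1^2·+1^-1 = +1.
(a,b)_3: α=6, u≡2; β=-2, v≡1 (mod 3); (2|3)=-1, (1|3)=+1; sign (−1)^0·-1^-2·+1^6 = +1.
(a,b)_2: α=-6, β=6; u≡3, v≡3 (mod 8); ε(u)ε(v)=1·1, αω(v)=-6·1, βω(u)=6·1; sum ≡ 1  ⇒  -1.
(a,b)_13: α=1, u≡6; β=1, v≡8 (mod 13); (6|13)=-1, (8|13)=-1; sign (−1)^0·-1^1·-1^1 = +1.
|Ram(19019, 216931)| = 2, even; anisotropic at {2, 19}.

[2, 19]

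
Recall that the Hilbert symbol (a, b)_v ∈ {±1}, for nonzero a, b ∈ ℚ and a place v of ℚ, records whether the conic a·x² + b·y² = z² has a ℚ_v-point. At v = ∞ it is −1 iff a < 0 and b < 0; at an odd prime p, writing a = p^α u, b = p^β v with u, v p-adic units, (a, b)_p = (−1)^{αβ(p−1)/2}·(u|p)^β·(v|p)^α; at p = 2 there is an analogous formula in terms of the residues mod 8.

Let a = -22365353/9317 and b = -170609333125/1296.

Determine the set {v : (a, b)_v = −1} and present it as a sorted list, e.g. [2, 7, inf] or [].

Mod squares: a ≡ -1309, b ≡ -5797. Check v ∈ {∞, 2, 3, 5, 7, 11, 17, 31, 37}.
v=∞: -1309 < 0 and -5797 < 0  ⇒  (a,b)_∞ = -1.
v=31: a=31^2·(≡26), b=31^3·(≡15) mod 31; (26|31)=-1, (15|31)=-1; (−1)^{2·3·15}·(-1)^3·(-1)^2 = -1.
v=7: a=7^-1·(≡4), b=7^2·(≡3) mod 7; (4|7)=+1, (3|7)=-1; (−1)^{-1·2·3}·(+1)^2·(-1)^-1 = -1.
v=3: a=3^0·(≡2), b=3^-4·(≡2) mod 3; (2|3)=-1, (2|3)=-1; (−1)^{0·-4·1}·(-1)^-4·(-1)^0 = +1.
v=5: a=5^0·(≡1), b=5^4·(≡2) mod 5; (1|5)=+1, (2|5)=-1; (−1)^{0·4·2}·(+1)^4·(-1)^0 = +1.
v=17: a=17^1·(≡4), b=17^1·(≡16) mod 17; (4|17)=+1, (16|17)=+1; (−1)^{1·1·8}·(+1)^1·(+1)^1 = +1.
v=11: a=11^-3·(≡8), b=11^1·(≡9) mod 11; (8|11)=-1, (9|11)=+1; (−1)^{-3·1·5}·(-1)^1·(+1)^-3 = +1.
v=37: a=37^2·(≡24), b=37^0·(≡21) mod 37; (24|37)=-1, (21|37)=+1; (−1)^{2·0·18}·(-1)^0·(+1)^2 = +1.
v=2: v_2(a)=0, v_2(b)=-4; units ≡ 3, 3 (mod 8); ε·ε+αω+βω = 1·1+0·1+-4·1 ≡ 1  ⇒  (a,b)_2 = -1.
Ram(-1309, -5797) = {2, 7, 31, ∞}; no ℚ_2-point on the conic.

[2, 7, 31, inf]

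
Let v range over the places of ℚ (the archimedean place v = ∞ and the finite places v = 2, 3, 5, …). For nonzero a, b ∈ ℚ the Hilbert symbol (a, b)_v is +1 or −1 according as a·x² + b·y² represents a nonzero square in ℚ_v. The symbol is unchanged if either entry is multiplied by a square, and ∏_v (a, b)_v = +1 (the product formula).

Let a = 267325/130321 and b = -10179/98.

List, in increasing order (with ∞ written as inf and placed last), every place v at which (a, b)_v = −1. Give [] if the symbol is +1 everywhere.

(a, b) ≡ (37, -2262) mod (ℚ^×)²; places V = {2, 3, 5, 7, 13, 17, 19, 29, 37, ∞}.
(a,b)_19: α=-4, u≡14; β=0, v≡8 (mod 19); (14|19)=-1, (8|19)=-1; sign (−1)^0·-1^0·-1^-4 = +1.
(a,b)_5: α=2, u≡3; β=0, v≡2 (mod 5); (3|5)=-1, (2|5)=-1; sign (−1)^0·-1^0·-1^2 = +1.
(a,b)_29: α=0, u≡11; β=1, v≡5 (mod 29); (11|29)=-1, (5|29)=+1; sign (−1)^0·-1^1·+1^0 = -1.
(a,b)_17: α=2, u≡10; β=0, v≡16 (mod 17); (10|17)=-1, (16|17)=+1; sign (−1)^0·-1^0·+1^2 = +1.
(a,b)_3: α=0, u≡1; β=3, v≡2 (mod 3); (1|3)=+1, (2|3)=-1; sign (−1)^0·+1^3·-1^0 = +1.
(a,b)_37: α=1, u≡12; β=0, v≡6 (mod 37); (12|37)=+1, (6|37)=-1; sign (−1)^0·+1^0·-1^1 = -1.
(a,b)_2: α=0, β=-1; u≡5, v≡5 (mod 8); ε(u)ε(v)=0·0, αω(v)=0·1, βω(u)=-1·1; sum ≡ 1  ⇒  -1.
(a,b)_13: α=0, u≡5; β=1, v≡7 (mod 13); (5|13)=-1, (7|13)=-1; sign (−1)^0·-1^1·-1^0 = -1.
(a,b)_∞: sgn(37)=+, sgn(-2262)=−, so +1.
(a,b)_7: α=0, u≡1; β=-2, v≡3 (mod 7); (1|7)=+1, (3|7)=-1; sign (−1)^0·+1^-2·-1^0 = +1.
|Ram(37, -2262)| = 4, even; anisotropic at {2, 13, 29, 37}.

[2, 13, 29, 37]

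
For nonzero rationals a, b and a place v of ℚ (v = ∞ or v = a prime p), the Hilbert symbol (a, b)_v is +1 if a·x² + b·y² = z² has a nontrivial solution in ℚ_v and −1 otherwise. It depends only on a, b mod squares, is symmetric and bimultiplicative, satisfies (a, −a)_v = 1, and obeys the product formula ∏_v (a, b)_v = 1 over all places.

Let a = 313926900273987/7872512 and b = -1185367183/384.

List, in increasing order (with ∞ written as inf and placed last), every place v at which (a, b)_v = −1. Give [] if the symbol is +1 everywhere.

[2, 3, 7, 11]

Mod squares: a ≡ 6006, b ≡ -42. Check v ∈ {∞, 2, 3, 7, 11, 13, 17, 19, 31}.
v=17: a=17^2·(≡11), b=17^0·(≡13) mod 17; (11|17)=-1, (13|17)=+1; (−1)^{2·0·8}·(-1)^0·(+1)^2 = +1.
v=7: a=7^3·(≡1), b=7^3·(≡2) mod 7; (1|7)=+1, (2|7)=+1; (−1)^{3·3·3}·(+1)^3·(+1)^3 = -1.
v=13: a=13^3·(≡6), b=13^4·(≡12) mod 13; (6|13)=-1, (12|13)=+1; (−1)^{3·4·6}·(-1)^4·(+1)^3 = +1.
v=∞: 6006 > 0 and -42 < 0  ⇒  (a,b)_∞ = +1.
v=11: a=11^3·(≡2), b=11^2·(≡10) mod 11; (2|11)=-1, (10|11)=-1; (−1)^{3·2·5}·(-1)^2·(-1)^3 = -1.
v=3: a=3^1·(≡1), b=3^-1·(≡1) mod 3; (1|3)=+1, (1|3)=+1; (−1)^{1·-1·1}·(+1)^-1·(+1)^1 = -1.
v=19: a=19^2·(≡13), b=19^0·(≡12) mod 19; (13|19)=-1, (12|19)=-1; (−1)^{2·0·9}·(-1)^0·(-1)^2 = +1.
v=31: a=31^-2·(≡22), b=31^0·(≡5) mod 31; (22|31)=-1, (5|31)=+1; (−1)^{-2·0·15}·(-1)^0·(+1)^-2 = +1.
v=2: v_2(a)=-13, v_2(b)=-7; units ≡ 3, 3 (mod 8); ε·ε+αω+βω = 1·1+-13·1+-7·1 ≡ 1  ⇒  (a,b)_2 = -1.
(6006, -42 / ℚ) ramifies at {2, 3, 7, 11}: a division algebra.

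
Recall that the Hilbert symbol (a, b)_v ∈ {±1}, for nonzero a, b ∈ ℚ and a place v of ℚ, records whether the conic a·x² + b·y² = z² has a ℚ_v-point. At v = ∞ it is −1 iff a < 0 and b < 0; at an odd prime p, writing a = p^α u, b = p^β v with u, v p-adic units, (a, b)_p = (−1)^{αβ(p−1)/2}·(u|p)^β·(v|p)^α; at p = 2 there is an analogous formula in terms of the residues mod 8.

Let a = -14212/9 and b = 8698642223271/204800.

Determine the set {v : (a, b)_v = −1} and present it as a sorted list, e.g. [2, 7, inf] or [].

[2, 3, 11, 17, 19, 31]

Mod squares: a ≡ -3553, b ≡ 60078. Check v ∈ {∞, 2, 3, 5, 7, 11, 13, 17, 19, 31}.
v=19: a=19^1·(≡14), b=19^1·(≡13) mod 19; (14|19)=-1, (13|19)=-1; (−1)^{1·1·9}·(-1)^1·(-1)^1 = -1.
v=7: a=7^0·(≡6), b=7^2·(≡1) mod 7; (6|7)=-1, (1|7)=+1; (−1)^{0·2·3}·(-1)^2·(+1)^0 = +1.
v=5: a=5^0·(≡2), b=5^-2·(≡3) mod 5; (2|5)=-1, (3|5)=-1; (−1)^{0·-2·2}·(-1)^-2·(-1)^0 = +1.
v=17: a=17^1·(≡11), b=17^3·(≡13) mod 17; (11|17)=-1, (13|17)=+1; (−1)^{1·3·8}·(-1)^3·(+1)^1 = -1.
v=11: a=11^1·(≡8), b=11^2·(≡6) mod 11; (8|11)=-1, (6|11)=-1; (−1)^{1·2·5}·(-1)^2·(-1)^1 = -1.
v=2: v_2(a)=2, v_2(b)=-13; units ≡ 7, 7 (mod 8); ε·ε+αω+βω = 1·1+2·0+-13·0 ≡ 1  ⇒  (a,b)_2 = -1.
v=3: a=3^-2·(≡2), b=3^1·(≡1) mod 3; (2|3)=-1, (1|3)=+1; (−1)^{-2·1·1}·(-1)^1·(+1)^-2 = -1.
v=13: a=13^0·(≡4), b=13^2·(≡6) mod 13; (4|13)=+1, (6|13)=-1; (−1)^{0·2·6}·(+1)^2·(-1)^0 = +1.
v=31: a=31^0·(≡26), b=31^1·(≡20) mod 31; (26|31)=-1, (20|31)=+1; (−1)^{0·1·15}·(-1)^1·(+1)^0 = -1.
v=∞: -3553 < 0 and 60078 > 0  ⇒  (a,b)_∞ = +1.
Ram(-3553, 60078) = {2, 3, 11, 17, 19, 31}; no ℚ_2-point on the conic.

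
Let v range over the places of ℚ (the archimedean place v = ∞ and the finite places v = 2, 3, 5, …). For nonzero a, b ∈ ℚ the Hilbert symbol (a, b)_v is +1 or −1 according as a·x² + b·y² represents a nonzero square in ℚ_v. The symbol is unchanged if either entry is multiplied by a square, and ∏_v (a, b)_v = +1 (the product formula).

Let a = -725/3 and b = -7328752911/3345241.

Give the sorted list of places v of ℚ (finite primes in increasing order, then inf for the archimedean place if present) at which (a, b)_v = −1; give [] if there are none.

[3, 29, 37, inf]

Mod squares: a ≡ -87, b ≡ -4551. Check v ∈ {∞, 2, 3, 5, 29, 31, 37, 41, 47, 59}.
v=59: a=59^0·(≡14), b=59^-2·(≡45) mod 59; (14|59)=-1, (45|59)=+1; (−1)^{0·-2·29}·(-1)^-2·(+1)^0 = +1.
v=2: v_2(a)=0, v_2(b)=0; units ≡ 1, 1 (mod 8); ε·ε+αω+βω = 0·0+0·0+0·0 ≡ 0  ⇒  (a,b)_2 = +1.
v=37: a=37^0·(≡5), b=37^1·(≡3) mod 37; (5|37)=-1, (3|37)=+1; (−1)^{0·1·18}·(-1)^1·(+1)^0 = -1.
v=47: a=47^0·(≡9), b=47^2·(≡12) mod 47; (9|47)=+1, (12|47)=+1; (−1)^{0·2·23}·(+1)^2·(+1)^0 = +1.
v=∞: -87 < 0 and -4551 < 0  ⇒  (a,b)_∞ = -1.
v=3: a=3^-1·(≡1), b=3^7·(≡1) mod 3; (1|3)=+1, (1|3)=+1; (−1)^{-1·7·1}·(+1)^7·(+1)^-1 = -1.
v=31: a=31^0·(≡27), b=31^-2·(≡13) mod 31; (27|31)=-1, (13|31)=-1; (−1)^{0·-2·15}·(-1)^-2·(-1)^0 = +1.
v=41: a=41^0·(≡18), b=41^1·(≡13) mod 41; (18|41)=+1, (13|41)=-1; (−1)^{0·1·20}·(+1)^1·(-1)^0 = +1.
v=29: a=29^1·(≡11), b=29^0·(≡10) mod 29; (11|29)=-1, (10|29)=-1; (−1)^{1·0·14}·(-1)^0·(-1)^1 = -1.
v=5: a=5^2·(≡2), b=5^0·(≡4) mod 5; (2|5)=-1, (4|5)=+1; (−1)^{2·0·2}·(-1)^0·(+1)^2 = +1.
(-87, -4551 / ℚ) ramifies at {3, 29, 37, ∞}: a division algebra.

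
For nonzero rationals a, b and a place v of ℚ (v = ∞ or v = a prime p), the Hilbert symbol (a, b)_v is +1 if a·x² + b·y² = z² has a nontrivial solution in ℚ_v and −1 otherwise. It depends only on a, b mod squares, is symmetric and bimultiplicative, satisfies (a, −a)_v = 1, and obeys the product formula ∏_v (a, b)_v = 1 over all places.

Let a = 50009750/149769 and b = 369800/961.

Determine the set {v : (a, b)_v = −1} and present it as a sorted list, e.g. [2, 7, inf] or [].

(a, b) ≡ (1190, 2) mod (ℚ^×)²; places V = {2, 3, 5, 7, 17, 31, 41, 43, ∞}.
(a,b)_17: α=1, u≡15; β=0, v≡15 (mod 17); (15|17)=+1, (15|17)=+1; sign (−1)^0·+1^0·+1^1 = +1.
(a,b)_2: α=1, β=3; u≡3, v≡1 (mod 8); ε(u)ε(v)=1·0, αω(v)=1·0, βω(u)=3·1; sum ≡ 1  ⇒  -1.
(a,b)_3: α=-4, u≡2; β=0, v≡2 (mod 3); (2|3)=-1, (2|3)=-1; sign (−1)^0·-1^0·-1^-4 = +1.
(a,b)_5: α=3, u≡2; β=2, v≡2 (mod 5); (2|5)=-1, (2|5)=-1; sign (−1)^0·-1^2·-1^3 = -1.
(a,b)_43: α=-2, u≡22; β=2, v≡42 (mod 43); (22|43)=-1, (42|43)=-1; sign (−1)^0·-1^2·-1^-2 = +1.
(a,b)_7: α=1, u≡2; β=0, v≡2 (mod 7); (2|7)=+1, (2|7)=+1; sign (−1)^0·+1^0·+1^1 = +1.
(a,b)_31: α=0, u≡30; β=-2, v≡1 (mod 31); (30|31)=-1, (1|31)=+1; sign (−1)^0·-1^-2·+1^0 = +1.
(a,b)_∞: sgn(1190)=+, sgn(2)=+, so +1.
(a,b)_41: α=2, u≡4; β=0, v≡8 (mod 41); (4|41)=+1, (8|41)=+1; sign (−1)^0·+1^0·+1^2 = +1.
|Ram(1190, 2)| = 2, even; anisotropic at {2, 5}.

[2, 5]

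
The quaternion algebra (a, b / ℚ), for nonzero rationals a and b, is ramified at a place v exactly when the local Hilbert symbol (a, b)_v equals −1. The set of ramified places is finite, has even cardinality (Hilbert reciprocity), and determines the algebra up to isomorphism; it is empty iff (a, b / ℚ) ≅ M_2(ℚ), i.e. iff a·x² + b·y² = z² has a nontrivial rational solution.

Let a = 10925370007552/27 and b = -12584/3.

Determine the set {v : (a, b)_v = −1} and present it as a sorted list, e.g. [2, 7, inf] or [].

[3, 11]

(a, b) ≡ (66, -78) mod (ℚ^×)²; places V = {2, 3, 7, 11, 13, ∞}.
(a,b)_7: α=2, u≡3; β=0, v≡3 (mod 7); (3|7)=-1, (3|7)=-1; sign (−1)^0·-1^0·-1^2 = +1.
(a,b)_3: α=-3, u≡1; β=-1, v≡1 (mod 3); (1|3)=+1, (1|3)=+1; sign (−1)^1·+1^-1·+1^-3 = -1.
(a,b)_∞: sgn(66)=+, sgn(-78)=−, so +1.
(a,b)_11: α=5, u≡10; β=2, v≡2 (mod 11); (10|11)=-1, (2|11)=-1; sign (−1)^0·-1^2·-1^5 = -1.
(a,b)_13: α=2, u≡10; β=1, v≡11 (mod 13); (10|13)=+1, (11|13)=-1; sign (−1)^0·+1^1·-1^2 = +1.
(a,b)_2: α=13, β=3; u≡1, v≡1 (mod 8); ε(u)ε(v)=0·0, αω(v)=13·0, βω(u)=3·0; sum ≡ 0  ⇒  +1.
Ram(66, -78) = {3, 11}; no ℚ_3-point on the conic.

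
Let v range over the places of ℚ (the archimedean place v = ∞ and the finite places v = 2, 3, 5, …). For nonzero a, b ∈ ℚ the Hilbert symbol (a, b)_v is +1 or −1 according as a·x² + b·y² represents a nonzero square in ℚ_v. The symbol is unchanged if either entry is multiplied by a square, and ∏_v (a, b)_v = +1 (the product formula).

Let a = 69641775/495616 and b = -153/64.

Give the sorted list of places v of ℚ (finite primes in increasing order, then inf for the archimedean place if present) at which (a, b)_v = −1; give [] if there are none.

[2, 17]

(a, b) ≡ (119, -17) mod (ℚ^×)²; places V = {2, 3, 5, 7, 11, 17, ∞}.
(a,b)_3: α=4, u≡2; β=2, v≡1 (mod 3); (2|3)=-1, (1|3)=+1; sign (−1)^0·-1^2·+1^4 = +1.
(a,b)_2: α=-12, β=-6; u≡7, v≡7 (mod 8); ε(u)ε(v)=1·1, αω(v)=-12·0, βω(u)=-6·0; sum ≡ 1  ⇒  -1.
(a,b)_5: α=2, u≡1; β=0, v≡3 (mod 5); (1|5)=+1, (3|5)=-1; sign (−1)^0·+1^0·-1^2 = +1.
(a,b)_11: α=-2, u≡4; β=0, v≡5 (mod 11); (4|11)=+1, (5|11)=+1; sign (−1)^0·+1^0·+1^-2 = +1.
(a,b)_17: α=3, u≡10; β=1, v≡15 (mod 17); (10|17)=-1, (15|17)=+1; sign (−1)^0·-1^1·+1^3 = -1.
(a,b)_7: α=1, u≡6; β=0, v≡1 (mod 7); (6|7)=-1, (1|7)=+1; sign (−1)^0·-1^0·+1^1 = +1.
(a,b)_∞: sgn(119)=+, sgn(-17)=−, so +1.
(119, -17 / ℚ) ramifies at {2, 17}: a division algebra.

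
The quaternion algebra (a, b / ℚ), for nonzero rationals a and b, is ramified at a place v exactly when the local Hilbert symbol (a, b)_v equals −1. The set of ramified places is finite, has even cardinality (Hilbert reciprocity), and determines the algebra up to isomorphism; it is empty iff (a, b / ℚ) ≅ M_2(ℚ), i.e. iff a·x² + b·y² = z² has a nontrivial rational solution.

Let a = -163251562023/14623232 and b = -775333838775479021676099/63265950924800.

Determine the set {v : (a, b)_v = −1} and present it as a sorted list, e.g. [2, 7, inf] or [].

[2, inf]

Mod squares: a ≡ -46, b ≡ -22. Check v ∈ {∞, 2, 3, 5, 7, 11, 13, 23, 37}.
v=37: a=37^2·(≡11), b=37^4·(≡15) mod 37; (11|37)=+1, (15|37)=-1; (−1)^{2·4·18}·(+1)^4·(-1)^2 = +1.
v=2: v_2(a)=-9, v_2(b)=-19; units ≡ 1, 5 (mod 8); ε·ε+αω+βω = 0·0+-9·1+-19·0 ≡ 1  ⇒  (a,b)_2 = -1.
v=7: a=7^0·(≡3), b=7^2·(≡3) mod 7; (3|7)=-1, (3|7)=-1; (−1)^{0·2·3}·(-1)^2·(-1)^0 = +1.
v=3: a=3^4·(≡2), b=3^4·(≡2) mod 3; (2|3)=-1, (2|3)=-1; (−1)^{4·4·1}·(-1)^4·(-1)^4 = +1.
v=23: a=23^3·(≡15), b=23^8·(≡18) mod 23; (15|23)=-1, (18|23)=+1; (−1)^{3·8·11}·(-1)^8·(+1)^3 = +1.
v=13: a=13^-4·(≡7), b=13^-6·(≡3) mod 13; (7|13)=-1, (3|13)=+1; (−1)^{-4·-6·6}·(-1)^-6·(+1)^-4 = +1.
v=11: a=11^2·(≡3), b=11^3·(≡9) mod 11; (3|11)=+1, (9|11)=+1; (−1)^{2·3·5}·(+1)^3·(+1)^2 = +1.
v=5: a=5^0·(≡1), b=5^-2·(≡3) mod 5; (1|5)=+1, (3|5)=-1; (−1)^{0·-2·2}·(+1)^-2·(-1)^0 = +1.
v=∞: -46 < 0 and -22 < 0  ⇒  (a,b)_∞ = -1.
|Ram(-46, -22)| = 2, even; anisotropic at {2, ∞}.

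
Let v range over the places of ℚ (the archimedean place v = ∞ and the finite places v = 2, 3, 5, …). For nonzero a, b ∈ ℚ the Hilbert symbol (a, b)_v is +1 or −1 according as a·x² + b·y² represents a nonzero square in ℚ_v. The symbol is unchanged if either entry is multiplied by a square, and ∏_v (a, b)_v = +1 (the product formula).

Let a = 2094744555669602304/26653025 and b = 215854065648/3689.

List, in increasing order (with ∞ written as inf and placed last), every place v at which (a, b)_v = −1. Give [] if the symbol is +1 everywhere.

(a, b) ≡ (1103011, 84847) mod (ℚ^×)²; places V = {2, 3, 5, 7, 13, 17, 23, 31, ∞}.
(a,b)_5: α=-2, u≡4; β=0, v≡2 (mod 5); (4|5)=+1, (2|5)=-1; sign (−1)^0·+1^0·-1^-2 = +1.
(a,b)_7: α=-1, u≡3; β=-1, v≡2 (mod 7); (3|7)=-1, (2|7)=+1; sign (−1)^1·-1^-1·+1^-1 = +1.
(a,b)_3: α=14, u≡1; β=8, v≡1 (mod 3); (1|3)=+1, (1|3)=+1; sign (−1)^0·+1^8·+1^14 = +1.
(a,b)_13: α=3, u≡9; β=2, v≡9 (mod 13); (9|13)=+1, (9|13)=+1; sign (−1)^0·+1^2·+1^3 = +1.
(a,b)_2: α=14, β=4; u≡3, v≡7 (mod 8); ε(u)ε(v)=1·1, αω(v)=14·0, βω(u)=4·1; sum ≡ 1  ⇒  -1.
(a,b)_31: α=-1, u≡30; β=-1, v≡14 (mod 31); (30|31)=-1, (14|31)=+1; sign (−1)^1·-1^-1·+1^-1 = +1.
(a,b)_∞: sgn(1103011)=+, sgn(84847)=+, so +1.
(a,b)_23: α=3, u≡4; β=3, v≡1 (mod 23); (4|23)=+1, (1|23)=+1; sign (−1)^1·+1^3·+1^3 = -1.
(a,b)_17: α=-3, u≡12; β=-1, v≡3 (mod 17); (12|17)=-1, (3|17)=-1; sign (−1)^0·-1^-1·-1^-3 = +1.
|Ram(1103011, 84847)| = 2, even; anisotropic at {2, 23}.

[2, 23]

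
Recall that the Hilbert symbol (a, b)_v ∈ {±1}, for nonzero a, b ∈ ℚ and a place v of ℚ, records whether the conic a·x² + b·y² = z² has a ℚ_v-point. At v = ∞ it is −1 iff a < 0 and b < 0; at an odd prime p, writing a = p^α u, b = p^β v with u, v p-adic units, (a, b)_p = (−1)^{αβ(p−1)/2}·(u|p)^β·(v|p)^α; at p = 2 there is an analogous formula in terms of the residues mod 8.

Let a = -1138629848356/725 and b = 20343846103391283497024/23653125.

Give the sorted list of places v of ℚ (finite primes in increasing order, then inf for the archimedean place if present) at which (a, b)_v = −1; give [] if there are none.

(a, b) ≡ (-29, 674245) mod (ℚ^×)²; places V = {2, 3, 5, 7, 11, 13, 23, 29, 41, ∞}.
(a,b)_23: α=0, u≡14; β=1, v≡1 (mod 23); (14|23)=-1, (1|23)=+1; sign (−1)^0·-1^1·+1^0 = -1.
(a,b)_3: α=0, u≡1; β=-2, v≡1 (mod 3); (1|3)=+1, (1|3)=+1; sign (−1)^0·+1^-2·+1^0 = +1.
(a,b)_13: α=4, u≡1; β=7, v≡7 (mod 13); (1|13)=+1, (7|13)=-1; sign (−1)^0·+1^7·-1^4 = +1.
(a,b)_∞: sgn(-29)=−, sgn(674245)=+, so +1.
(a,b)_2: α=2, β=6; u≡3, v≡5 (mod 8); ε(u)ε(v)=1·0, αω(v)=2·1, βω(u)=6·1; sum ≡ 0  ⇒  +1.
(a,b)_5: α=-2, u≡1; β=-5, v≡1 (mod 5); (1|5)=+1, (1|5)=+1; sign (−1)^0·+1^-5·+1^-2 = +1.
(a,b)_41: α=2, u≡22; β=3, v≡40 (mod 41); (22|41)=-1, (40|41)=+1; sign (−1)^0·-1^3·+1^2 = -1.
(a,b)_29: α=-1, u≡23; β=-2, v≡24 (mod 29); (23|29)=+1, (24|29)=+1; sign (−1)^0·+1^-2·+1^-1 = +1.
(a,b)_7: α=2, u≡5; β=4, v≡5 (mod 7); (5|7)=-1, (5|7)=-1; sign (−1)^0·-1^4·-1^2 = +1.
(a,b)_11: α=2, u≡9; β=3, v≡1 (mod 11); (9|11)=+1, (1|11)=+1; sign (−1)^0·+1^3·+1^2 = +1.
Ram(-29, 674245) = {23, 41}; no ℚ_23-point on the conic.

[23, 41]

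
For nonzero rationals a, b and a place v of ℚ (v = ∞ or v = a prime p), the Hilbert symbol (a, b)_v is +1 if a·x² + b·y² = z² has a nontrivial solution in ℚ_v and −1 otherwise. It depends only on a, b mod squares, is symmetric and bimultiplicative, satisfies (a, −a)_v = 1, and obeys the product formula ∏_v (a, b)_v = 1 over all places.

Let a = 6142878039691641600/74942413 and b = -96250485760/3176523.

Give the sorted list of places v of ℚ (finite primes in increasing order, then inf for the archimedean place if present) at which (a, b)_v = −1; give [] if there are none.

Mod squares: a ≡ 663, b ≡ -2330445. Check v ∈ {∞, 2, 3, 5, 7, 11, 13, 17, 19, 37}.
v=19: a=19^2·(≡6), b=19^1·(≡9) mod 19; (6|19)=+1, (9|19)=+1; (−1)^{2·1·9}·(+1)^1·(+1)^2 = +1.
v=37: a=37^2·(≡16), b=37^1·(≡4) mod 37; (16|37)=+1, (4|37)=+1; (−1)^{2·1·18}·(+1)^1·(+1)^2 = +1.
v=5: a=5^2·(≡3), b=5^1·(≡1) mod 5; (3|5)=-1, (1|5)=+1; (−1)^{2·1·2}·(-1)^1·(+1)^2 = -1.
v=11: a=11^4·(≡1), b=11^2·(≡3) mod 11; (1|11)=+1, (3|11)=+1; (−1)^{4·2·5}·(+1)^2·(+1)^4 = +1.
v=2: v_2(a)=8, v_2(b)=10; units ≡ 7, 3 (mod 8); ε·ε+αω+βω = 1·1+8·1+10·0 ≡ 1  ⇒  (a,b)_2 = -1.
v=7: a=7^-8·(≡5), b=7^-6·(≡2) mod 7; (5|7)=-1, (2|7)=+1; (−1)^{-8·-6·3}·(-1)^-6·(+1)^-8 = +1.
v=3: a=3^3·(≡2), b=3^-3·(≡2) mod 3; (2|3)=-1, (2|3)=-1; (−1)^{3·-3·1}·(-1)^-3·(-1)^3 = -1.
v=13: a=13^-1·(≡9), b=13^1·(≡7) mod 13; (9|13)=+1, (7|13)=-1; (−1)^{-1·1·6}·(+1)^1·(-1)^-1 = -1.
v=∞: 663 > 0 and -2330445 < 0  ⇒  (a,b)_∞ = +1.
v=17: a=17^3·(≡7), b=17^1·(≡5) mod 17; (7|17)=-1, (5|17)=-1; (−1)^{3·1·8}·(-1)^1·(-1)^3 = +1.
Ram(663, -2330445) = {2, 3, 5, 13}; no ℚ_2-point on the conic.

[2, 3, 5, 13]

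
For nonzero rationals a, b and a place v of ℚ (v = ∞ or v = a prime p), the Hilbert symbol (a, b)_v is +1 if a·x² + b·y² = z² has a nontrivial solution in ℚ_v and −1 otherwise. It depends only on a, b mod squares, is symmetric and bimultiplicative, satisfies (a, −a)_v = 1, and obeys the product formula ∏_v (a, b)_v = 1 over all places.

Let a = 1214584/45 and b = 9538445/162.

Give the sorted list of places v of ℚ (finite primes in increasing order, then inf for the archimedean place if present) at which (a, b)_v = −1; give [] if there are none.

[5, 7]

(a, b) ≡ (2870, 66010) mod (ℚ^×)²; places V = {2, 3, 5, 7, 17, 23, 41, ∞}.
(a,b)_41: α=1, u≡26; β=1, v≡15 (mod 41); (26|41)=-1, (15|41)=-1; sign (−1)^0·-1^1·-1^1 = +1.
(a,b)_23: α=2, u≡4; β=1, v≡2 (mod 23); (4|23)=+1, (2|23)=+1; sign (−1)^0·+1^1·+1^2 = +1.
(a,b)_17: α=0, u≡11; β=2, v≡16 (mod 17); (11|17)=-1, (16|17)=+1; sign (−1)^0·-1^2·+1^0 = +1.
(a,b)_5: α=-1, u≡1; β=1, v≡2 (mod 5); (1|5)=+1, (2|5)=-1; sign (−1)^0·+1^1·-1^-1 = -1.
(a,b)_3: α=-2, u≡2; β=-4, v≡1 (mod 3); (2|3)=-1, (1|3)=+1; sign (−1)^0·-1^-4·+1^-2 = +1.
(a,b)_7: α=1, u≡1; β=1, v≡1 (mod 7); (1|7)=+1, (1|7)=+1; sign (−1)^1·+1^1·+1^1 = -1.
(a,b)_∞: sgn(2870)=+, sgn(66010)=+, so +1.
(a,b)_2: α=3, β=-1; u≡3, v≡5 (mod 8); ε(u)ε(v)=1·0, αω(v)=3·1, βω(u)=-1·1; sum ≡ 0  ⇒  +1.
|Ram(2870, 66010)| = 2, even; anisotropic at {5, 7}.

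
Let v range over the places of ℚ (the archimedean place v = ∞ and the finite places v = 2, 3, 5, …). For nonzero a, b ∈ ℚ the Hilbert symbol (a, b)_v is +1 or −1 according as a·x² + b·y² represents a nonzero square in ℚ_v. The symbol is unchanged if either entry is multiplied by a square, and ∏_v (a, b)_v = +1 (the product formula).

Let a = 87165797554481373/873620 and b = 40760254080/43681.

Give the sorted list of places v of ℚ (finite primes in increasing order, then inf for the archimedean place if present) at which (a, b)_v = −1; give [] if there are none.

[3, 5]

Mod squares: a ≡ 65, b ≡ 2730. Check v ∈ {∞, 2, 3, 5, 7, 11, 13, 19, 23}.
v=∞: 65 > 0 and 2730 > 0  ⇒  (a,b)_∞ = +1.
v=23: a=23^4·(≡20), b=23^2·(≡12) mod 23; (20|23)=-1, (12|23)=+1; (−1)^{4·2·11}·(-1)^2·(+1)^4 = +1.
v=19: a=19^-2·(≡18), b=19^-2·(≡15) mod 19; (18|19)=-1, (15|19)=-1; (−1)^{-2·-2·9}·(-1)^-2·(-1)^-2 = +1.
v=2: v_2(a)=-2, v_2(b)=7; units ≡ 1, 5 (mod 8); ε·ε+αω+βω = 0·0+-2·1+7·0 ≡ 0  ⇒  (a,b)_2 = +1.
v=11: a=11^-2·(≡6), b=11^-2·(≡2) mod 11; (6|11)=-1, (2|11)=-1; (−1)^{-2·-2·5}·(-1)^-2·(-1)^-2 = +1.
v=13: a=13^3·(≡6), b=13^1·(≡5) mod 13; (6|13)=-1, (5|13)=-1; (−1)^{3·1·6}·(-1)^1·(-1)^3 = +1.
v=3: a=3^10·(≡2), b=3^3·(≡1) mod 3; (2|3)=-1, (1|3)=+1; (−1)^{10·3·1}·(-1)^3·(+1)^10 = -1.
v=5: a=5^-1·(≡2), b=5^1·(≡1) mod 5; (2|5)=-1, (1|5)=+1; (−1)^{-1·1·2}·(-1)^1·(+1)^-1 = -1.
v=7: a=7^4·(≡1), b=7^3·(≡5) mod 7; (1|7)=+1, (5|7)=-1; (−1)^{4·3·3}·(+1)^3·(-1)^4 = +1.
|Ram(65, 2730)| = 2, even; anisotropic at {3, 5}.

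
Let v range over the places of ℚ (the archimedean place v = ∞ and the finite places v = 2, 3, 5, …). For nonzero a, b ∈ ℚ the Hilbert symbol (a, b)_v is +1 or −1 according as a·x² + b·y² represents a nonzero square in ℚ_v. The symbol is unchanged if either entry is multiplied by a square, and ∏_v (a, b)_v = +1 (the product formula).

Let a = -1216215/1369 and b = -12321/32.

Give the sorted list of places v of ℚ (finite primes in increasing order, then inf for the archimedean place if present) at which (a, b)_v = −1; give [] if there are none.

Mod squares: a ≡ -15015, b ≡ -2. Check v ∈ {∞, 2, 3, 5, 7, 11, 13, 37}.
v=37: a=37^-2·(≡12), b=37^2·(≡24) mod 37; (12|37)=+1, (24|37)=-1; (−1)^{-2·2·18}·(+1)^2·(-1)^-2 = +1.
v=∞: -15015 < 0 and -2 < 0  ⇒  (a,b)_∞ = -1.
v=2: v_2(a)=0, v_2(b)=-5; units ≡ 1, 7 (mod 8); ε·ε+αω+βω = 0·1+0·0+-5·0 ≡ 0  ⇒  (a,b)_2 = +1.
v=5: a=5^1·(≡3), b=5^0·(≡2) mod 5; (3|5)=-1, (2|5)=-1; (−1)^{1·0·2}·(-1)^0·(-1)^1 = -1.
v=3: a=3^5·(≡2), b=3^2·(≡1) mod 3; (2|3)=-1, (1|3)=+1; (−1)^{5·2·1}·(-1)^2·(+1)^5 = +1.
v=11: a=11^1·(≡8), b=11^0·(≡1) mod 11; (8|11)=-1, (1|11)=+1; (−1)^{1·0·5}·(-1)^0·(+1)^1 = +1.
v=13: a=13^1·(≡8), b=13^0·(≡7) mod 13; (8|13)=-1, (7|13)=-1; (−1)^{1·0·6}·(-1)^0·(-1)^1 = -1.
v=7: a=7^1·(≡4), b=7^0·(≡5) mod 7; (4|7)=+1, (5|7)=-1; (−1)^{1·0·3}·(+1)^0·(-1)^1 = -1.
(-15015, -2 / ℚ) ramifies at {5, 7, 13, ∞}: a division algebra.

[5, 7, 13, inf]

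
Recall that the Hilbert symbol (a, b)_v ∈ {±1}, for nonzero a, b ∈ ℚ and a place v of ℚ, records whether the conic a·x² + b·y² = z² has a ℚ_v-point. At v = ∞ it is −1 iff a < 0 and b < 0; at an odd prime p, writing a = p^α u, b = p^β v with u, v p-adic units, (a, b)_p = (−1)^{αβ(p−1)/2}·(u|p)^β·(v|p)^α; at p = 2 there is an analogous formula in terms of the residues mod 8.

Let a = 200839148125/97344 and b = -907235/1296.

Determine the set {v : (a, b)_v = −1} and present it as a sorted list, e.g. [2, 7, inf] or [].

Mod squares: a ≡ 253, b ≡ -35. Check v ∈ {∞, 2, 3, 5, 7, 11, 13, 23}.
v=5: a=5^4·(≡3), b=5^1·(≡3) mod 5; (3|5)=-1, (3|5)=-1; (−1)^{4·1·2}·(-1)^1·(-1)^4 = -1.
v=23: a=23^3·(≡15), b=23^2·(≡7) mod 23; (15|23)=-1, (7|23)=-1; (−1)^{3·2·11}·(-1)^2·(-1)^3 = -1.
v=3: a=3^-2·(≡1), b=3^-4·(≡1) mod 3; (1|3)=+1, (1|3)=+1; (−1)^{-2·-4·1}·(+1)^-4·(+1)^-2 = +1.
v=∞: 253 > 0 and -35 < 0  ⇒  (a,b)_∞ = +1.
v=7: a=7^4·(≡4), b=7^3·(≡1) mod 7; (4|7)=+1, (1|7)=+1; (−1)^{4·3·3}·(+1)^3·(+1)^4 = +1.
v=2: v_2(a)=-6, v_2(b)=-4; units ≡ 5, 5 (mod 8); ε·ε+αω+βω = 0·0+-6·1+-4·1 ≡ 0  ⇒  (a,b)_2 = +1.
v=13: a=13^-2·(≡11), b=13^0·(≡1) mod 13; (11|13)=-1, (1|13)=+1; (−1)^{-2·0·6}·(-1)^0·(+1)^-2 = +1.
v=11: a=11^1·(≡1), b=11^0·(≡5) mod 11; (1|11)=+1, (5|11)=+1; (−1)^{1·0·5}·(+1)^0·(+1)^1 = +1.
|Ram(253, -35)| = 2, even; anisotropic at {5, 23}.

[5, 23]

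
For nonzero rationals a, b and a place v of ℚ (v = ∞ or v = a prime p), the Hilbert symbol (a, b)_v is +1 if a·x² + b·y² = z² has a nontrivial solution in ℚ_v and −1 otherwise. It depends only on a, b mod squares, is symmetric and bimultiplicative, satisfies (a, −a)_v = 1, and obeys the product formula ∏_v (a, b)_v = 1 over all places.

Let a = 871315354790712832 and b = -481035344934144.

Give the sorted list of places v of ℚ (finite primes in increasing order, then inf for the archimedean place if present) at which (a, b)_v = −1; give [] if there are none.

(a, b) ≡ (461058598, -254541) mod (ℚ^×)²; places V = {2, 3, 7, 11, 13, 17, 19, 23, 31, ∞}.
(a,b)_19: α=3, u≡8; β=2, v≡14 (mod 19); (8|19)=-1, (14|19)=-1; sign (−1)^0·-1^2·-1^3 = -1.
(a,b)_∞: sgn(461058598)=+, sgn(-254541)=−, so +1.
(a,b)_2: α=9, β=8; u≡3, v≡3 (mod 8); ε(u)ε(v)=1·1, αω(v)=9·1, βω(u)=8·1; sum ≡ 0  ⇒  +1.
(a,b)_17: α=1, u≡4; β=1, v≡2 (mod 17); (4|17)=+1, (2|17)=+1; sign (−1)^0·+1^1·+1^1 = +1.
(a,b)_31: α=1, u≡9; β=1, v≡28 (mod 31); (9|31)=+1, (28|31)=+1; sign (−1)^1·+1^1·+1^1 = -1.
(a,b)_13: α=3, u≡6; β=2, v≡4 (mod 13); (6|13)=-1, (4|13)=+1; sign (−1)^0·-1^2·+1^3 = +1.
(a,b)_11: α=3, u≡8; β=2, v≡2 (mod 11); (8|11)=-1, (2|11)=-1; sign (−1)^0·-1^2·-1^3 = -1.
(a,b)_23: α=1, u≡9; β=1, v≡7 (mod 23); (9|23)=+1, (7|23)=-1; sign (−1)^1·+1^1·-1^1 = +1.
(a,b)_3: α=0, u≡1; β=1, v≡2 (mod 3); (1|3)=+1, (2|3)=-1; sign (−1)^0·+1^1·-1^0 = +1.
(a,b)_7: α=1, u≡4; β=1, v≡1 (mod 7); (4|7)=+1, (1|7)=+1; sign (−1)^1·+1^1·+1^1 = -1.
(461058598, -254541 / ℚ) ramifies at {7, 11, 19, 31}: a division algebra.

[7, 11, 19, 31]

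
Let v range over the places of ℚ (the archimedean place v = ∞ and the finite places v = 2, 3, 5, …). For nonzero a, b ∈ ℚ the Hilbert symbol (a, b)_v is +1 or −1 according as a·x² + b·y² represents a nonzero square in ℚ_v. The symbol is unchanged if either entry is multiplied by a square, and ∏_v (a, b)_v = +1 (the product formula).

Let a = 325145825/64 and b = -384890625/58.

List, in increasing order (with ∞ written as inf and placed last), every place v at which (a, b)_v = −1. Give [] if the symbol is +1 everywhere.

[17, 29]

(a, b) ≡ (13005833, -158746) mod (ℚ^×)²; places V = {2, 3, 5, 7, 17, 23, 29, 31, 37, ∞}.
(a,b)_7: α=0, u≡4; β=1, v≡1 (mod 7); (4|7)=+1, (1|7)=+1; sign (−1)^0·+1^1·+1^0 = +1.
(a,b)_17: α=1, u≡4; β=1, v≡11 (mod 17); (4|17)=+1, (11|17)=-1; sign (−1)^0·+1^1·-1^1 = -1.
(a,b)_5: α=2, u≡2; β=6, v≡4 (mod 5); (2|5)=-1, (4|5)=+1; sign (−1)^0·-1^6·+1^2 = +1.
(a,b)_29: α=1, u≡15; β=-1, v≡7 (mod 29); (15|29)=-1, (7|29)=+1; sign (−1)^0·-1^-1·+1^1 = -1.
(a,b)_37: α=1, u≡33; β=0, v≡10 (mod 37); (33|37)=+1, (10|37)=+1; sign (−1)^0·+1^0·+1^1 = +1.
(a,b)_23: α=1, u≡12; β=1, v≡22 (mod 23); (12|23)=+1, (22|23)=-1; sign (−1)^1·+1^1·-1^1 = +1.
(a,b)_∞: sgn(13005833)=+, sgn(-158746)=−, so +1.
(a,b)_3: α=0, u≡2; β=2, v≡2 (mod 3); (2|3)=-1, (2|3)=-1; sign (−1)^0·-1^2·-1^0 = +1.
(a,b)_31: α=1, u≡2; β=0, v≡28 (mod 31); (2|31)=+1, (28|31)=+1; sign (−1)^0·+1^0·+1^1 = +1.
(a,b)_2: α=-6, β=-1; u≡1, v≡3 (mod 8); ε(u)ε(v)=0·1, αω(v)=-6·1, βω(u)=-1·0; sum ≡ 0  ⇒  +1.
(13005833, -158746 / ℚ) ramifies at {17, 29}: a division algebra.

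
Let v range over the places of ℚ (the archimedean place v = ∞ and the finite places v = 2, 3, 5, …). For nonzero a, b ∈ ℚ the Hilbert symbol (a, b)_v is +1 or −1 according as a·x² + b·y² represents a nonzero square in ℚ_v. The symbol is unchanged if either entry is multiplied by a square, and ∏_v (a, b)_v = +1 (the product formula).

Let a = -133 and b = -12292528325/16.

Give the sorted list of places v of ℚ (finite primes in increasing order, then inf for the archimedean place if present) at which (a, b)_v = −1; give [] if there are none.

Mod squares: a ≡ -133, b ≡ -77. Check v ∈ {∞, 2, 5, 7, 11, 19}.
v=∞: -133 < 0 and -77 < 0  ⇒  (a,b)_∞ = -1.
v=5: a=5^0·(≡2), b=5^2·(≡2) mod 5; (2|5)=-1, (2|5)=-1; (−1)^{0·2·2}·(-1)^2·(-1)^0 = +1.
v=19: a=19^1·(≡12), b=19^4·(≡3) mod 19; (12|19)=-1, (3|19)=-1; (−1)^{1·4·9}·(-1)^4·(-1)^1 = -1.
v=11: a=11^0·(≡10), b=11^1·(≡4) mod 11; (10|11)=-1, (4|11)=+1; (−1)^{0·1·5}·(-1)^1·(+1)^0 = -1.
v=7: a=7^1·(≡2), b=7^3·(≡5) mod 7; (2|7)=+1, (5|7)=-1; (−1)^{1·3·3}·(+1)^3·(-1)^1 = +1.
v=2: v_2(a)=0, v_2(b)=-4; units ≡ 3, 3 (mod 8); ε·ε+αω+βω = 1·1+0·1+-4·1 ≡ 1  ⇒  (a,b)_2 = -1.
(-133, -77 / ℚ) ramifies at {2, 11, 19, ∞}: a division algebra.

[2, 11, 19, inf]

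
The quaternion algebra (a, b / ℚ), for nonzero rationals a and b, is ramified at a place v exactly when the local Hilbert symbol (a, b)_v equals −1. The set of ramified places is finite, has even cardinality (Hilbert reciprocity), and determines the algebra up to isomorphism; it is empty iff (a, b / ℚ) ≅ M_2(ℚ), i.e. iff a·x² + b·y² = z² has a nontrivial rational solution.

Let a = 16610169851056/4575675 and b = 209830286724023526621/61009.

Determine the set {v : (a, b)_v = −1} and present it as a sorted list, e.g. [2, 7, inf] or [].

[17, 43, 47, 53]

(a, b) ≡ (4300473, 141) mod (ℚ^×)²; places V = {2, 3, 5, 13, 17, 19, 23, 37, 43, 47, 53, ∞}.
(a,b)_53: α=1, u≡33; β=2, v≡41 (mod 53); (33|53)=-1, (41|53)=-1; sign (−1)^0·-1^2·-1^1 = -1.
(a,b)_17: α=1, u≡8; β=2, v≡10 (mod 17); (8|17)=+1, (10|17)=-1; sign (−1)^0·+1^2·-1^1 = -1.
(a,b)_23: α=2, u≡4; β=2, v≡3 (mod 23); (4|23)=+1, (3|23)=+1; sign (−1)^0·+1^2·+1^2 = +1.
(a,b)_3: α=-1, u≡1; β=1, v≡2 (mod 3); (1|3)=+1, (2|3)=-1; sign (−1)^1·+1^1·-1^-1 = +1.
(a,b)_43: α=1, u≡36; β=2, v≡5 (mod 43); (36|43)=+1, (5|43)=-1; sign (−1)^0·+1^2·-1^1 = -1.
(a,b)_13: α=-2, u≡6; β=-2, v≡6 (mod 13); (6|13)=-1, (6|13)=-1; sign (−1)^0·-1^-2·-1^-2 = +1.
(a,b)_19: α=-2, u≡10; β=-2, v≡10 (mod 19); (10|19)=-1, (10|19)=-1; sign (−1)^0·-1^-2·-1^-2 = +1.
(a,b)_37: α=3, u≡9; β=4, v≡12 (mod 37); (9|37)=+1, (12|37)=+1; sign (−1)^0·+1^4·+1^3 = +1.
(a,b)_2: α=4, β=0; u≡1, v≡5 (mod 8); ε(u)ε(v)=0·0, αω(v)=4·1, βω(u)=0·0; sum ≡ 0  ⇒  +1.
(a,b)_∞: sgn(4300473)=+, sgn(141)=+, so +1.
(a,b)_47: α=0, u≡31; β=1, v≡4 (mod 47); (31|47)=-1, (4|47)=+1; sign (−1)^0·-1^1·+1^0 = -1.
(a,b)_5: α=-2, u≡3; β=0, v≡4 (mod 5); (3|5)=-1, (4|5)=+1; sign (−1)^0·-1^0·+1^-2 = +1.
Ram(4300473, 141) = {17, 43, 47, 53}; no ℚ_17-point on the conic.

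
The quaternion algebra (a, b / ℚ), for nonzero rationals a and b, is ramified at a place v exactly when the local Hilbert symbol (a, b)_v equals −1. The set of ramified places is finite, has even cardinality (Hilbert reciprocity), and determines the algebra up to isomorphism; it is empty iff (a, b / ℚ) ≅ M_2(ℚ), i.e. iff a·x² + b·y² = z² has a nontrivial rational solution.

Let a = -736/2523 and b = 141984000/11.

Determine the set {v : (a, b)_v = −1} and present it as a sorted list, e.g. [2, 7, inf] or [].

[5, 23]

Mod squares: a ≡ -138, b ≡ 27115. Check v ∈ {∞, 2, 3, 5, 11, 17, 23, 29}.
v=17: a=17^0·(≡9), b=17^1·(≡11) mod 17; (9|17)=+1, (11|17)=-1; (−1)^{0·1·8}·(+1)^1·(-1)^0 = +1.
v=11: a=11^0·(≡3), b=11^-1·(≡4) mod 11; (3|11)=+1, (4|11)=+1; (−1)^{0·-1·5}·(+1)^-1·(+1)^0 = +1.
v=2: v_2(a)=5, v_2(b)=8; units ≡ 3, 3 (mod 8); ε·ε+αω+βω = 1·1+5·1+8·1 ≡ 0  ⇒  (a,b)_2 = +1.
v=3: a=3^-1·(≡2), b=3^2·(≡1) mod 3; (2|3)=-1, (1|3)=+1; (−1)^{-1·2·1}·(-1)^2·(+1)^-1 = +1.
v=23: a=23^1·(≡21), b=23^0·(≡5) mod 23; (21|23)=-1, (5|23)=-1; (−1)^{1·0·11}·(-1)^0·(-1)^1 = -1.
v=5: a=5^0·(≡3), b=5^3·(≡2) mod 5; (3|5)=-1, (2|5)=-1; (−1)^{0·3·2}·(-1)^3·(-1)^0 = -1.
v=29: a=29^-2·(≡6), b=29^1·(≡20) mod 29; (6|29)=+1, (20|29)=+1; (−1)^{-2·1·14}·(+1)^1·(+1)^-2 = +1.
v=∞: -138 < 0 and 27115 > 0  ⇒  (a,b)_∞ = +1.
(-138, 27115 / ℚ) ramifies at {5, 23}: a division algebra.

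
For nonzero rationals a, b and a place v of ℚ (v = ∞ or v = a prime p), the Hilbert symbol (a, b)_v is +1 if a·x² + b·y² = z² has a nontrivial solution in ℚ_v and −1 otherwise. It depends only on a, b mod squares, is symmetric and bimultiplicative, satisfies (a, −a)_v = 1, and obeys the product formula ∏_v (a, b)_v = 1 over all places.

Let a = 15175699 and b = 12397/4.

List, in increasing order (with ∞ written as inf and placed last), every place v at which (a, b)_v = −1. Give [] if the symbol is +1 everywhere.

[11, 41]

Mod squares: a ≡ 125419, b ≡ 253. Check v ∈ {∞, 2, 7, 11, 19, 23, 41}.
v=23: a=23^1·(≡12), b=23^1·(≡14) mod 23; (12|23)=+1, (14|23)=-1; (−1)^{1·1·11}·(+1)^1·(-1)^1 = +1.
v=∞: 125419 > 0 and 253 > 0  ⇒  (a,b)_∞ = +1.
v=2: v_2(a)=0, v_2(b)=-2; units ≡ 3, 5 (mod 8); ε·ε+αω+βω = 1·0+0·1+-2·1 ≡ 0  ⇒  (a,b)_2 = +1.
v=19: a=19^1·(≡18), b=19^0·(≡7) mod 19; (18|19)=-1, (7|19)=+1; (−1)^{1·0·9}·(-1)^0·(+1)^1 = +1.
v=41: a=41^1·(≡32), b=41^0·(≡14) mod 41; (32|41)=+1, (14|41)=-1; (−1)^{1·0·20}·(+1)^0·(-1)^1 = -1.
v=11: a=11^2·(≡8), b=11^1·(≡4) mod 11; (8|11)=-1, (4|11)=+1; (−1)^{2·1·5}·(-1)^1·(+1)^2 = -1.
v=7: a=7^1·(≡1), b=7^2·(≡2) mod 7; (1|7)=+1, (2|7)=+1; (−1)^{1·2·3}·(+1)^2·(+1)^1 = +1.
Ram(125419, 253) = {11, 41}; no ℚ_11-point on the conic.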